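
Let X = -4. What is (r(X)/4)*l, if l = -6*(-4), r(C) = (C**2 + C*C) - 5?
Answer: 162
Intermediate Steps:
r(C) = -5 + 2*C**2 (r(C) = (C**2 + C**2) - 5 = 2*C**2 - 5 = -5 + 2*C**2)
l = 24
(r(X)/4)*l = ((-5 + 2*(-4)**2)/4)*24 = ((-5 + 2*16)/4)*24 = ((-5 + 32)/4)*24 = ((1/4)*27)*24 = (27/4)*24 = 162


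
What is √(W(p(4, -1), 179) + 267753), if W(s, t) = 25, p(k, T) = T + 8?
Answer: √267778 ≈ 517.47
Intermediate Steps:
p(k, T) = 8 + T
√(W(p(4, -1), 179) + 267753) = √(25 + 267753) = √267778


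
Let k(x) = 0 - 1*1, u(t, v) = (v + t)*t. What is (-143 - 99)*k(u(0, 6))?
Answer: 242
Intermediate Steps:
u(t, v) = t*(t + v) (u(t, v) = (t + v)*t = t*(t + v))
k(x) = -1 (k(x) = 0 - 1 = -1)
(-143 - 99)*k(u(0, 6)) = (-143 - 99)*(-1) = -242*(-1) = 242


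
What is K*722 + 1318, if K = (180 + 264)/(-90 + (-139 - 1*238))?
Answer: 294938/467 ≈ 631.56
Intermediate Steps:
K = -444/467 (K = 444/(-90 + (-139 - 238)) = 444/(-90 - 377) = 444/(-467) = 444*(-1/467) = -444/467 ≈ -0.95075)
K*722 + 1318 = -444/467*722 + 1318 = -320568/467 + 1318 = 294938/467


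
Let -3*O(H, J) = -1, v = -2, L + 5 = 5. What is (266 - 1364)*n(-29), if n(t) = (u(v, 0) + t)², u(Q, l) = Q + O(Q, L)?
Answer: -1032608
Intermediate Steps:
L = 0 (L = -5 + 5 = 0)
O(H, J) = ⅓ (O(H, J) = -⅓*(-1) = ⅓)
u(Q, l) = ⅓ + Q (u(Q, l) = Q + ⅓ = ⅓ + Q)
n(t) = (-5/3 + t)² (n(t) = ((⅓ - 2) + t)² = (-5/3 + t)²)
(266 - 1364)*n(-29) = (266 - 1364)*((-5 + 3*(-29))²/9) = -122*(-5 - 87)² = -122*(-92)² = -122*8464 = -1098*8464/9 = -1032608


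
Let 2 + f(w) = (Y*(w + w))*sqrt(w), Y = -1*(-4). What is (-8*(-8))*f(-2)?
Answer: -128 - 1024*I*sqrt(2) ≈ -128.0 - 1448.2*I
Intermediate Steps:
Y = 4
f(w) = -2 + 8*w**(3/2) (f(w) = -2 + (4*(w + w))*sqrt(w) = -2 + (4*(2*w))*sqrt(w) = -2 + (8*w)*sqrt(w) = -2 + 8*w**(3/2))
(-8*(-8))*f(-2) = (-8*(-8))*(-2 + 8*(-2)**(3/2)) = 64*(-2 + 8*(-2*I*sqrt(2))) = 64*(-2 - 16*I*sqrt(2)) = -128 - 1024*I*sqrt(2)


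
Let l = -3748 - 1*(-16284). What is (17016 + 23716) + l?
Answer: 53268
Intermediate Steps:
l = 12536 (l = -3748 + 16284 = 12536)
(17016 + 23716) + l = (17016 + 23716) + 12536 = 40732 + 12536 = 53268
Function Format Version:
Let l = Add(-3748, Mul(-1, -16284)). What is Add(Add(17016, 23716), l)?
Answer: 53268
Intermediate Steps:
l = 12536 (l = Add(-3748, 16284) = 12536)
Add(Add(17016, 23716), l) = Add(Add(17016, 23716), 12536) = Add(40732, 12536) = 53268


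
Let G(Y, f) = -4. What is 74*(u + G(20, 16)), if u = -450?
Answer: -33596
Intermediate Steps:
74*(u + G(20, 16)) = 74*(-450 - 4) = 74*(-454) = -33596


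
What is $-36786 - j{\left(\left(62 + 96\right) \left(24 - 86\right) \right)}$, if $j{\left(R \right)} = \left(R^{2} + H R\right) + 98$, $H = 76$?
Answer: $-95254004$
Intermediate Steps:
$j{\left(R \right)} = 98 + R^{2} + 76 R$ ($j{\left(R \right)} = \left(R^{2} + 76 R\right) + 98 = 98 + R^{2} + 76 R$)
$-36786 - j{\left(\left(62 + 96\right) \left(24 - 86\right) \right)} = -36786 - \left(98 + \left(\left(62 + 96\right) \left(24 - 86\right)\right)^{2} + 76 \left(62 + 96\right) \left(24 - 86\right)\right) = -36786 - \left(98 + \left(158 \left(-62\right)\right)^{2} + 76 \cdot 158 \left(-62\right)\right) = -36786 - \left(98 + \left(-9796\right)^{2} + 76 \left(-9796\right)\right) = -36786 - \left(98 + 95961616 - 744496\right) = -36786 - 95217218 = -95254004$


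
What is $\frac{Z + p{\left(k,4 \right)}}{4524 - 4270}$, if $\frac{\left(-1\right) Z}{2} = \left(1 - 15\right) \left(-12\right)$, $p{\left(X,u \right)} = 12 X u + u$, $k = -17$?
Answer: $- \frac{574}{127} \approx -4.5197$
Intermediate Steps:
$p{\left(X,u \right)} = u + 12 X u$ ($p{\left(X,u \right)} = 12 X u + u = u + 12 X u$)
$Z = -336$ ($Z = - 2 \left(1 - 15\right) \left(-12\right) = - 2 \left(\left(-14\right) \left(-12\right)\right) = \left(-2\right) 168 = -336$)
$\frac{Z + p{\left(k,4 \right)}}{4524 - 4270} = \frac{-336 + 4 \left(1 + 12 \left(-17\right)\right)}{4524 - 4270} = \frac{-336 + 4 \left(1 - 204\right)}{254} = \left(-336 + 4 \left(-203\right)\right) \frac{1}{254} = \left(-336 - 812\right) \frac{1}{254} = \left(-1148\right) \frac{1}{254} = - \frac{574}{127}$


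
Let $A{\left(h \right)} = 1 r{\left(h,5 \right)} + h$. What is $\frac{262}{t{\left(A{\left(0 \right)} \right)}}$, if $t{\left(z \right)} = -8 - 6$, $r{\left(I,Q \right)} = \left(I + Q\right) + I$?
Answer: $- \frac{131}{7} \approx -18.714$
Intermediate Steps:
$r{\left(I,Q \right)} = Q + 2 I$
$A{\left(h \right)} = 5 + 3 h$ ($A{\left(h \right)} = 1 \left(5 + 2 h\right) + h = \left(5 + 2 h\right) + h = 5 + 3 h$)
$t{\left(z \right)} = -14$ ($t{\left(z \right)} = -8 - 6 = -14$)
$\frac{262}{t{\left(A{\left(0 \right)} \right)}} = \frac{262}{-14} = 262 \left(- \frac{1}{14}\right) = - \frac{131}{7}$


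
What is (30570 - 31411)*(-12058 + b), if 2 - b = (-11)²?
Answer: 10240857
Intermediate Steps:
b = -119 (b = 2 - 1*(-11)² = 2 - 1*121 = 2 - 121 = -119)
(30570 - 31411)*(-12058 + b) = (30570 - 31411)*(-12058 - 119) = -841*(-12177) = 10240857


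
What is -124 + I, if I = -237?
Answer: -361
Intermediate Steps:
-124 + I = -124 - 237 = -361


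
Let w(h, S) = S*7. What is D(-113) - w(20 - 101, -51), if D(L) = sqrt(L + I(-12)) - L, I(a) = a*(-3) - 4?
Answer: 470 + 9*I ≈ 470.0 + 9.0*I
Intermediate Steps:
w(h, S) = 7*S
I(a) = -4 - 3*a (I(a) = -3*a - 4 = -4 - 3*a)
D(L) = sqrt(32 + L) - L (D(L) = sqrt(L + (-4 - 3*(-12))) - L = sqrt(L + (-4 + 36)) - L = sqrt(L + 32) - L = sqrt(32 + L) - L)
D(-113) - w(20 - 101, -51) = (sqrt(32 - 113) - 1*(-113)) - 7*(-51) = (sqrt(-81) + 113) - 1*(-357) = (9*I + 113) + 357 = (113 + 9*I) + 357 = 470 + 9*I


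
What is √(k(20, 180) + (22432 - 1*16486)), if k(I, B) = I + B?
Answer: √6146 ≈ 78.396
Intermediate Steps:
k(I, B) = B + I
√(k(20, 180) + (22432 - 1*16486)) = √((180 + 20) + (22432 - 1*16486)) = √(200 + (22432 - 16486)) = √(200 + 5946) = √6146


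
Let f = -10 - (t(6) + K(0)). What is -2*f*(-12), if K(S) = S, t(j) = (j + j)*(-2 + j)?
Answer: -1392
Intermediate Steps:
t(j) = 2*j*(-2 + j) (t(j) = (2*j)*(-2 + j) = 2*j*(-2 + j))
f = -58 (f = -10 - (2*6*(-2 + 6) + 0) = -10 - (2*6*4 + 0) = -10 - (48 + 0) = -10 - 1*48 = -10 - 48 = -58)
-2*f*(-12) = -2*(-58)*(-12) = 116*(-12) = -1392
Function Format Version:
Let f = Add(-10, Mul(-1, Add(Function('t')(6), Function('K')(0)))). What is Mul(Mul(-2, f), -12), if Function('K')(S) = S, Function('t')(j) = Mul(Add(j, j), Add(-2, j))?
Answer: -1392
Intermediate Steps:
Function('t')(j) = Mul(2, j, Add(-2, j)) (Function('t')(j) = Mul(Mul(2, j), Add(-2, j)) = Mul(2, j, Add(-2, j)))
f = -58 (f = Add(-10, Mul(-1, Add(Mul(2, 6, Add(-2, 6)), 0))) = Add(-10, Mul(-1, Add(Mul(2, 6, 4), 0))) = Add(-10, Mul(-1, Add(48, 0))) = Add(-10, Mul(-1, 48)) = Add(-10, -48) = -58)
Mul(Mul(-2, f), -12) = Mul(Mul(-2, -58), -12) = Mul(116, -12) = -1392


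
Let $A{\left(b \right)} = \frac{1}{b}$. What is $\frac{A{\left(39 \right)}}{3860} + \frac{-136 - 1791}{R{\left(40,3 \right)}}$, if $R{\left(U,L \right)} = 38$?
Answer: $- \frac{145045271}{2860260} \approx -50.711$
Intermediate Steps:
$\frac{A{\left(39 \right)}}{3860} + \frac{-136 - 1791}{R{\left(40,3 \right)}} = \frac{1}{39 \cdot 3860} + \frac{-136 - 1791}{38} = \frac{1}{39} \cdot \frac{1}{3860} + \left(-136 - 1791\right) \frac{1}{38} = \frac{1}{150540} - \frac{1927}{38} = - \frac{145045271}{2860260}$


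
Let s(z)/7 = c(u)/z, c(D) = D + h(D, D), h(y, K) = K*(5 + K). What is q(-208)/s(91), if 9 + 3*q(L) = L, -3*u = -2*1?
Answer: -8463/40 ≈ -211.57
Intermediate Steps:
u = ⅔ (u = -(-2)/3 = -⅓*(-2) = ⅔ ≈ 0.66667)
c(D) = D + D*(5 + D)
s(z) = 280/(9*z) (s(z) = 7*((2*(6 + ⅔)/3)/z) = 7*(((⅔)*(20/3))/z) = 7*(40/(9*z)) = 280/(9*z))
q(L) = -3 + L/3
q(-208)/s(91) = (-3 + (⅓)*(-208))/(((280/9)/91)) = (-3 - 208/3)/(((280/9)*(1/91))) = -217/(3*40/117) = -217/3*117/40 = -8463/40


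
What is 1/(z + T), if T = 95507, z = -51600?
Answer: 1/43907 ≈ 2.2775e-5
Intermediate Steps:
1/(z + T) = 1/(-51600 + 95507) = 1/43907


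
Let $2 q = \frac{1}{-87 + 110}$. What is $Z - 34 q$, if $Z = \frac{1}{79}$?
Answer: $- \frac{1320}{1817} \approx -0.72647$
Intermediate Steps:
$q = \frac{1}{46}$ ($q = \frac{1}{2 \left(-87 + 110\right)} = \frac{1}{2 \cdot 23} = \frac{1}{2} \cdot \frac{1}{23} = \frac{1}{46} \approx 0.021739$)
$Z = \frac{1}{79} \approx 0.012658$
$Z - 34 q = \frac{1}{79} - \frac{17}{23} = - \frac{1320}{1817}$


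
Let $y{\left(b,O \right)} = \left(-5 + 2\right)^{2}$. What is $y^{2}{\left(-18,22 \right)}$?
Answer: $81$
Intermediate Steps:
$y{\left(b,O \right)} = 9$ ($y{\left(b,O \right)} = \left(-3\right)^{2} = 9$)
$y^{2}{\left(-18,22 \right)} = 9^{2} = 81$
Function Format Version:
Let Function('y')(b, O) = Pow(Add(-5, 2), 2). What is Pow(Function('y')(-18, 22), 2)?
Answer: 81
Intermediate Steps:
Function('y')(b, O) = 9 (Function('y')(b, O) = Pow(-3, 2) = 9)
Pow(Function('y')(-18, 22), 2) = Pow(9, 2) = 81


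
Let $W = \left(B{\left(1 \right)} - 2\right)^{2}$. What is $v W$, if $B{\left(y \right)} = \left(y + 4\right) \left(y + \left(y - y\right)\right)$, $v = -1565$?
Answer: $-14085$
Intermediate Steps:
$B{\left(y \right)} = y \left(4 + y\right)$ ($B{\left(y \right)} = \left(4 + y\right) \left(y + 0\right) = \left(4 + y\right) y = y \left(4 + y\right)$)
$W = 9$ ($W = \left(1 \left(4 + 1\right) - 2\right)^{2} = \left(1 \cdot 5 - 2\right)^{2} = \left(5 - 2\right)^{2} = 3^{2} = 9$)
$v W = \left(-1565\right) 9 = -14085$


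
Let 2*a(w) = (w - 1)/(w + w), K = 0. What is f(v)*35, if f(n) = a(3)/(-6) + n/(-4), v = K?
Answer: -35/36 ≈ -0.97222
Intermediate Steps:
v = 0
a(w) = (-1 + w)/(4*w) (a(w) = ((w - 1)/(w + w))/2 = ((-1 + w)/((2*w)))/2 = ((-1 + w)*(1/(2*w)))/2 = ((-1 + w)/(2*w))/2 = (-1 + w)/(4*w))
f(n) = -1/36 - n/4 (f(n) = ((¼)*(-1 + 3)/3)/(-6) + n/(-4) = ((¼)*(⅓)*2)*(-⅙) + n*(-¼) = (⅙)*(-⅙) - n/4 = -1/36 - n/4)
f(v)*35 = (-1/36 - ¼*0)*35 = (-1/36 + 0)*35 = -1/36*35 = -35/36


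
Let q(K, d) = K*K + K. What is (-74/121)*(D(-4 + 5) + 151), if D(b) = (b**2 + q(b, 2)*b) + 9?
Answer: -12062/121 ≈ -99.686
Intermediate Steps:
q(K, d) = K + K**2 (q(K, d) = K**2 + K = K + K**2)
D(b) = 9 + b**2 + b**2*(1 + b) (D(b) = (b**2 + (b*(1 + b))*b) + 9 = (b**2 + b**2*(1 + b)) + 9 = 9 + b**2 + b**2*(1 + b))
(-74/121)*(D(-4 + 5) + 151) = (-74/121)*((9 + (-4 + 5)**3 + 2*(-4 + 5)**2) + 151) = (-74*1/121)*((9 + 1**3 + 2*1**2) + 151) = -74*((9 + 1 + 2*1) + 151)/121 = -74*((9 + 1 + 2) + 151)/121 = -74*(12 + 151)/121 = -74/121*163 = -12062/121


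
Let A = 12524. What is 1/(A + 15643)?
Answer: 1/28167 ≈ 3.5503e-5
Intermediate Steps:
1/(A + 15643) = 1/(12524 + 15643) = 1/28167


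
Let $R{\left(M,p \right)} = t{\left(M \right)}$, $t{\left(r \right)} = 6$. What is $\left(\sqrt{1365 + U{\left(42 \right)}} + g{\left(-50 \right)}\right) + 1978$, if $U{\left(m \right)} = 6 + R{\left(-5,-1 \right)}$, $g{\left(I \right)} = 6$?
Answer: $1984 + 9 \sqrt{17} \approx 2021.1$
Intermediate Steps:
$R{\left(M,p \right)} = 6$
$U{\left(m \right)} = 12$ ($U{\left(m \right)} = 6 + 6 = 12$)
$\left(\sqrt{1365 + U{\left(42 \right)}} + g{\left(-50 \right)}\right) + 1978 = \left(\sqrt{1365 + 12} + 6\right) + 1978 = \left(\sqrt{1377} + 6\right) + 1978 = \left(9 \sqrt{17} + 6\right) + 1978 = \left(6 + 9 \sqrt{17}\right) + 1978 = 1984 + 9 \sqrt{17}$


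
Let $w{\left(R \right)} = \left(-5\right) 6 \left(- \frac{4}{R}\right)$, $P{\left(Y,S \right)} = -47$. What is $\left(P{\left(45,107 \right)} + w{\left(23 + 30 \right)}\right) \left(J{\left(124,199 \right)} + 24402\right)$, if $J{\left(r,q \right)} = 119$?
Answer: $- \frac{58139291}{53} \approx -1.097 \cdot 10^{6}$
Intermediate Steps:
$w{\left(R \right)} = \frac{120}{R}$ ($w{\left(R \right)} = - 30 \left(- \frac{4}{R}\right) = \frac{120}{R}$)
$\left(P{\left(45,107 \right)} + w{\left(23 + 30 \right)}\right) \left(J{\left(124,199 \right)} + 24402\right) = \left(-47 + \frac{120}{23 + 30}\right) \left(119 + 24402\right) = \left(-47 + \frac{120}{53}\right) 24521 = \left(- \frac{2371}{53}\right) 24521 = - \frac{58139291}{53}$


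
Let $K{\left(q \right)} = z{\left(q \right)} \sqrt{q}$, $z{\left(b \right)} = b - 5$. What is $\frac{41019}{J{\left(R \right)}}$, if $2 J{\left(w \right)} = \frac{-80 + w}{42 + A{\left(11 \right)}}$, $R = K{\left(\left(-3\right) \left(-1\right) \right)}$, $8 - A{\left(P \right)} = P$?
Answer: $- \frac{63989640}{1597} + \frac{1599741 \sqrt{3}}{1597} \approx -38334.0$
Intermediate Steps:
$z{\left(b \right)} = -5 + b$ ($z{\left(b \right)} = b - 5 = -5 + b$)
$A{\left(P \right)} = 8 - P$
$K{\left(q \right)} = \sqrt{q} \left(-5 + q\right)$ ($K{\left(q \right)} = \left(-5 + q\right) \sqrt{q} = \sqrt{q} \left(-5 + q\right)$)
$R = - 2 \sqrt{3}$ ($R = \sqrt{\left(-3\right) \left(-1\right)} \left(-5 - -3\right) = \sqrt{3} \left(-5 + 3\right) = \sqrt{3} \left(-2\right) = - 2 \sqrt{3} \approx -3.4641$)
$J{\left(w \right)} = - \frac{40}{39} + \frac{w}{78}$ ($J{\left(w \right)} = \frac{\left(-80 + w\right) \frac{1}{42 + \left(8 - 11\right)}}{2} = \frac{\left(-80 + w\right) \frac{1}{42 - 3}}{2} = \frac{\left(-80 + w\right) \frac{1}{39}}{2} = \frac{- \frac{80}{39} + \frac{w}{39}}{2} = - \frac{40}{39} + \frac{w}{78}$)
$\frac{41019}{J{\left(R \right)}} = \frac{41019}{- \frac{40}{39} + \frac{\left(-2\right) \sqrt{3}}{78}} = \frac{41019}{- \frac{40}{39} - \frac{\sqrt{3}}{39}}$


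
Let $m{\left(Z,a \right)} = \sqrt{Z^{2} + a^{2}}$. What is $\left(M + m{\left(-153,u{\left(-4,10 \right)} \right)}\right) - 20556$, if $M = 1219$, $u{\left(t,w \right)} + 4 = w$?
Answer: $-19337 + 3 \sqrt{2605} \approx -19184.0$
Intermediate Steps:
$u{\left(t,w \right)} = -4 + w$
$\left(M + m{\left(-153,u{\left(-4,10 \right)} \right)}\right) - 20556 = \left(1219 + \sqrt{\left(-153\right)^{2} + \left(-4 + 10\right)^{2}}\right) - 20556 = \left(1219 + \sqrt{23409 + 6^{2}}\right) - 20556 = \left(1219 + \sqrt{23409 + 36}\right) - 20556 = \left(1219 + \sqrt{23445}\right) - 20556 = \left(1219 + 3 \sqrt{2605}\right) - 20556 = -19337 + 3 \sqrt{2605}$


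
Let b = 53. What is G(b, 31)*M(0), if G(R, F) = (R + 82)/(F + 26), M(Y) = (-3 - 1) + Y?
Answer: -180/19 ≈ -9.4737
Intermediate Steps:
M(Y) = -4 + Y
G(R, F) = (82 + R)/(26 + F)
G(b, 31)*M(0) = ((82 + 53)/(26 + 31))*(-4 + 0) = (135/57)*(-4) = ((1/57)*135)*(-4) = (45/19)*(-4) = -180/19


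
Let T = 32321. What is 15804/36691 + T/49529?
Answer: 1968646127/1817268539 ≈ 1.0833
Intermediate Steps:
15804/36691 + T/49529 = 15804/36691 + 32321/49529 = 1968646127/1817268539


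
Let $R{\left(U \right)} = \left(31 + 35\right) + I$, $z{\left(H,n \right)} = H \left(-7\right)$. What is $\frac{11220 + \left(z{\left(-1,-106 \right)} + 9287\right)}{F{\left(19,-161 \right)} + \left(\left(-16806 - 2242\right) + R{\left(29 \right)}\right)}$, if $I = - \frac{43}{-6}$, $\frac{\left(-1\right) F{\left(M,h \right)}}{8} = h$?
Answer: $- \frac{123084}{106121} \approx -1.1598$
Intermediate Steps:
$F{\left(M,h \right)} = - 8 h$
$z{\left(H,n \right)} = - 7 H$
$I = \frac{43}{6}$ ($I = \left(-43\right) \left(- \frac{1}{6}\right) = \frac{43}{6} \approx 7.1667$)
$R{\left(U \right)} = \frac{439}{6}$ ($R{\left(U \right)} = \left(31 + 35\right) + \frac{43}{6} = 66 + \frac{43}{6} = \frac{439}{6}$)
$\frac{11220 + \left(z{\left(-1,-106 \right)} + 9287\right)}{F{\left(19,-161 \right)} + \left(\left(-16806 - 2242\right) + R{\left(29 \right)}\right)} = \frac{11220 + \left(\left(-7\right) \left(-1\right) + 9287\right)}{\left(-8\right) \left(-161\right) + \left(\left(-16806 - 2242\right) + \frac{439}{6}\right)} = \frac{11220 + \left(7 + 9287\right)}{1288 + \left(-19048 + \frac{439}{6}\right)} = \frac{11220 + 9294}{1288 - \frac{113849}{6}} = \frac{20514}{- \frac{106121}{6}} = 20514 \left(- \frac{6}{106121}\right) = - \frac{123084}{106121}$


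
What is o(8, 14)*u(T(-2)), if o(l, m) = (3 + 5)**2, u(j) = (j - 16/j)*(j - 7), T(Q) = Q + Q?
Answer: 0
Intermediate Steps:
T(Q) = 2*Q
u(j) = (-7 + j)*(j - 16/j) (u(j) = (j - 16/j)*(-7 + j) = (-7 + j)*(j - 16/j))
o(l, m) = 64 (o(l, m) = 8**2 = 64)
o(8, 14)*u(T(-2)) = 64*(-16 + (2*(-2))**2 - 14*(-2) + 112/((2*(-2)))) = 64*(-16 + (-4)**2 - 7*(-4) + 112/(-4)) = 64*(-16 + 16 + 28 + 112*(-1/4)) = 64*(-16 + 16 + 28 - 28) = 64*0 = 0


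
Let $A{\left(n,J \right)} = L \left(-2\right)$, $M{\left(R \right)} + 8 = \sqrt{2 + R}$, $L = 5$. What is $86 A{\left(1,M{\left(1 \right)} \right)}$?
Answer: $-860$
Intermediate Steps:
$M{\left(R \right)} = -8 + \sqrt{2 + R}$
$A{\left(n,J \right)} = -10$ ($A{\left(n,J \right)} = 5 \left(-2\right) = -10$)
$86 A{\left(1,M{\left(1 \right)} \right)} = 86 \left(-10\right) = -860$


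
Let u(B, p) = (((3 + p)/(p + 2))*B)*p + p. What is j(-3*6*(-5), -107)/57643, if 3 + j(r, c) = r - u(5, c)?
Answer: 15202/1210503 ≈ 0.012558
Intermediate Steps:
u(B, p) = p + B*p*(3 + p)/(2 + p) (u(B, p) = (((3 + p)/(2 + p))*B)*p + p = (B*(3 + p)/(2 + p))*p + p = B*p*(3 + p)/(2 + p) + p = p + B*p*(3 + p)/(2 + p))
j(r, c) = -3 + r - c*(17 + 6*c)/(2 + c) (j(r, c) = -3 + (r - c*(2 + c + 3*5 + 5*c)/(2 + c)) = -3 + (r - c*(2 + c + 15 + 5*c)/(2 + c)) = -3 + (r - c*(17 + 6*c)/(2 + c)) = -3 + r - c*(17 + 6*c)/(2 + c))
j(-3*6*(-5), -107)/57643 = (((-3 - 3*6*(-5))*(2 - 107) - 1*(-107)*(17 + 6*(-107)))/(2 - 107))/57643 = (((-3 - 18*(-5))*(-105) - 1*(-107)*(17 - 642))/(-105))*(1/57643) = -((-3 + 90)*(-105) - 1*(-107)*(-625))/105*(1/57643) = -(87*(-105) - 66875)/105*(1/57643) = -(-9135 - 66875)/105*(1/57643) = -1/105*(-76010)*(1/57643) = (15202/21)*(1/57643) = 15202/1210503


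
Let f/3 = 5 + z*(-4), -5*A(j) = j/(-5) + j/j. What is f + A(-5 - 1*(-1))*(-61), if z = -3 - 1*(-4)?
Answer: 624/25 ≈ 24.960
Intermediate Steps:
z = 1 (z = -3 + 4 = 1)
A(j) = -⅕ + j/25 (A(j) = -(j/(-5) + j/j)/5 = -(j*(-⅕) + 1)/5 = -(-j/5 + 1)/5 = -(1 - j/5)/5 = -⅕ + j/25)
f = 3 (f = 3*(5 + 1*(-4)) = 3*(5 - 4) = 3*1 = 3)
f + A(-5 - 1*(-1))*(-61) = 3 + (-⅕ + (-5 - 1*(-1))/25)*(-61) = 3 + (-⅕ + (-5 + 1)/25)*(-61) = 3 + (-⅕ + (1/25)*(-4))*(-61) = 3 + (-⅕ - 4/25)*(-61) = 3 - 9/25*(-61) = 3 + 549/25 = 624/25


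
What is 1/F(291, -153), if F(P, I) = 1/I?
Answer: -153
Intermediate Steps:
1/F(291, -153) = 1/(1/(-153)) = 1/(-1/153) = -153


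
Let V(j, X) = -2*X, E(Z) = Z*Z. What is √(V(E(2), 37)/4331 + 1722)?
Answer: 2*√8075049887/4331 ≈ 41.497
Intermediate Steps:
E(Z) = Z²
√(V(E(2), 37)/4331 + 1722) = √(-2*37/4331 + 1722) = √(-74*1/4331 + 1722) = √(-74/4331 + 1722) = √(7457908/4331) = 2*√8075049887/4331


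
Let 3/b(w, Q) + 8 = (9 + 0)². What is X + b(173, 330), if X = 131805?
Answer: 9621768/73 ≈ 1.3181e+5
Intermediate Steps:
b(w, Q) = 3/73 (b(w, Q) = 3/(-8 + (9 + 0)²) = 3/(-8 + 9²) = 3/(-8 + 81) = 3/73)
X + b(173, 330) = 131805 + 3/73 = 9621768/73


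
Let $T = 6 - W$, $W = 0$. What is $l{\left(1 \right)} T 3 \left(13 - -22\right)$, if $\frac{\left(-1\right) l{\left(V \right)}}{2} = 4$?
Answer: $-5040$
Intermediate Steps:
$l{\left(V \right)} = -8$ ($l{\left(V \right)} = \left(-2\right) 4 = -8$)
$T = 6$ ($T = 6 - 0 = 6 + 0 = 6$)
$l{\left(1 \right)} T 3 \left(13 - -22\right) = - 8 \cdot 6 \cdot 3 \left(13 - -22\right) = \left(-8\right) 18 \left(13 + 22\right) = \left(-144\right) 35 = -5040$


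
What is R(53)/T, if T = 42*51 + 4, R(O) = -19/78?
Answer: -19/167388 ≈ -0.00011351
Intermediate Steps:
R(O) = -19/78 (R(O) = -19*1/78 = -19/78)
T = 2146 (T = 2142 + 4 = 2146)
R(53)/T = -19/78/2146 = -19/78*1/2146 = -19/167388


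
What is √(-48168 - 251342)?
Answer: I*√299510 ≈ 547.28*I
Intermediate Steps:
√(-48168 - 251342) = √(-299510) = I*√299510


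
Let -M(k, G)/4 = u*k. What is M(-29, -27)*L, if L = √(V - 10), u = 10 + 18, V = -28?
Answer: 3248*I*√38 ≈ 20022.0*I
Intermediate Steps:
u = 28
M(k, G) = -112*k
L = I*√38 (L = √(-28 - 10) = √(-38) = I*√38 ≈ 6.1644*I)
M(-29, -27)*L = (-112*(-29))*(I*√38) = 3248*(I*√38) = 3248*I*√38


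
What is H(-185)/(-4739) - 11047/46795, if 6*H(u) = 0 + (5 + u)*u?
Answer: -44580569/31680215 ≈ -1.4072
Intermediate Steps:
H(u) = u*(5 + u)/6 (H(u) = (0 + (5 + u)*u)/6 = (0 + u*(5 + u))/6 = (u*(5 + u))/6 = u*(5 + u)/6)
H(-185)/(-4739) - 11047/46795 = ((⅙)*(-185)*(5 - 185))/(-4739) - 11047/46795 = ((⅙)*(-185)*(-180))*(-1/4739) - 11047*1/46795 = 5550*(-1/4739) - 11047/46795 = -5550/4739 - 11047/46795 = -44580569/31680215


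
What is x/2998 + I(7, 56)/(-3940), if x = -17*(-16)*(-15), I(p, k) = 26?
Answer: -4038287/2953030 ≈ -1.3675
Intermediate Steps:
x = -4080 (x = 272*(-15) = -4080)
x/2998 + I(7, 56)/(-3940) = -4080/2998 + 26/(-3940) = -4080*1/2998 + 26*(-1/3940) = -2040/1499 - 13/1970 = -4038287/2953030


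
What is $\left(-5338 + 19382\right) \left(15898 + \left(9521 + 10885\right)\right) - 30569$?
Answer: $509822807$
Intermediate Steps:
$\left(-5338 + 19382\right) \left(15898 + \left(9521 + 10885\right)\right) - 30569 = 14044 \left(15898 + 20406\right) - 30569 = 14044 \cdot 36304 - 30569 = 509853376 - 30569 = 509822807$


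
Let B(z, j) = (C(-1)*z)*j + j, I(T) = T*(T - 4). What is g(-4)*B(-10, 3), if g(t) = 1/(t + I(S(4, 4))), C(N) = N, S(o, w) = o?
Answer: -33/4 ≈ -8.2500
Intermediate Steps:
I(T) = T*(-4 + T)
g(t) = 1/t (g(t) = 1/(t + 4*(-4 + 4)) = 1/(t + 4*0) = 1/(t + 0) = 1/t)
B(z, j) = j - j*z (B(z, j) = (-z)*j + j = -j*z + j = j - j*z)
g(-4)*B(-10, 3) = (3*(1 - 1*(-10)))/(-4) = -3*(1 + 10)/4 = -3*11/4 = -¼*33 = -33/4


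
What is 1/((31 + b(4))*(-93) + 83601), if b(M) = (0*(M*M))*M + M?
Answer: 1/80346 ≈ 1.2446e-5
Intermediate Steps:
b(M) = M (b(M) = (0*M²)*M + M = 0*M + M = 0 + M = M)
1/((31 + b(4))*(-93) + 83601) = 1/((31 + 4)*(-93) + 83601) = 1/(35*(-93) + 83601) = 1/(-3255 + 83601) = 1/80346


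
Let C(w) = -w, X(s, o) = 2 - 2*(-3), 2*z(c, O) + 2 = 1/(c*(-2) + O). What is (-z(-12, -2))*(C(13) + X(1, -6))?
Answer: -215/44 ≈ -4.8864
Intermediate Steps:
z(c, O) = -1 + 1/(2*(O - 2*c)) (z(c, O) = -1 + 1/(2*(c*(-2) + O)) = -1 + 1/(2*(-2*c + O)) = -1 + 1/(2*(O - 2*c)))
X(s, o) = 8 (X(s, o) = 2 + 6 = 8)
(-z(-12, -2))*(C(13) + X(1, -6)) = (-(½ - 1*(-2) + 2*(-12))/(-2 - 2*(-12)))*(-1*13 + 8) = (-(½ + 2 - 24)/(-2 + 24))*(-13 + 8) = -(-43)/(22*2)*(-5) = -1*(-43/44)*(-5) = (43/44)*(-5) = -215/44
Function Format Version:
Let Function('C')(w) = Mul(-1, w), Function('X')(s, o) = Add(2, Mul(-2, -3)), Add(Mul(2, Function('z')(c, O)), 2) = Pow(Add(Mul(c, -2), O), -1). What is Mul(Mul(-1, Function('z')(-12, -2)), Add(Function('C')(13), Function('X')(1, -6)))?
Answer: Rational(-215, 44) ≈ -4.8864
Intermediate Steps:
Function('z')(c, O) = Add(-1, Mul(Rational(1, 2), Pow(Add(O, Mul(-2, c)), -1))) (Function('z')(c, O) = Add(-1, Mul(Rational(1, 2), Pow(Add(Mul(c, -2), O), -1))) = Add(-1, Mul(Rational(1, 2), Pow(Add(Mul(-2, c), O), -1))) = Add(-1, Mul(Rational(1, 2), Pow(Add(O, Mul(-2, c)), -1))))
Function('X')(s, o) = 8 (Function('X')(s, o) = Add(2, 6) = 8)
Mul(Mul(-1, Function('z')(-12, -2)), Add(Function('C')(13), Function('X')(1, -6))) = Mul(Mul(-1, Mul(Pow(Add(-2, Mul(-2, -12)), -1), Add(Rational(1, 2), Mul(-1, -2), Mul(2, -12)))), Add(Mul(-1, 13), 8)) = Mul(Mul(-1, Mul(Pow(Add(-2, 24), -1), Add(Rational(1, 2), 2, -24))), Add(-13, 8)) = Mul(Mul(-1, Mul(Pow(22, -1), Rational(-43, 2))), -5) = Mul(Mul(-1, Mul(Rational(1, 22), Rational(-43, 2))), -5) = Mul(Mul(-1, Rational(-43, 44)), -5) = Mul(Rational(43, 44), -5) = Rational(-215, 44)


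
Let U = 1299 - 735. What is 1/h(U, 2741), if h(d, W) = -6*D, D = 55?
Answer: -1/330 ≈ -0.0030303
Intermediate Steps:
U = 564
h(d, W) = -330 (h(d, W) = -6*55 = -330)
1/h(U, 2741) = 1/(-330) = -1/330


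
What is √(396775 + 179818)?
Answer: √576593 ≈ 759.34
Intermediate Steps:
√(396775 + 179818) = √576593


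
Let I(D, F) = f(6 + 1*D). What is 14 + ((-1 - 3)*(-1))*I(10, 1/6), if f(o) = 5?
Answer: 34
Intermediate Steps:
I(D, F) = 5
14 + ((-1 - 3)*(-1))*I(10, 1/6) = 14 + ((-1 - 3)*(-1))*5 = 14 - 4*(-1)*5 = 14 + 4*5 = 14 + 20 = 34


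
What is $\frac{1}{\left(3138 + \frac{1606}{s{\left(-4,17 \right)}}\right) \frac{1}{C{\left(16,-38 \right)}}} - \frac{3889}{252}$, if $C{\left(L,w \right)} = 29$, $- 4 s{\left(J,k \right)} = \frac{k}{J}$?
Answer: $- \frac{153635051}{9959292} \approx -15.426$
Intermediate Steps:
$s{\left(J,k \right)} = - \frac{k}{4 J}$ ($s{\left(J,k \right)} = - \frac{k \frac{1}{J}}{4} = - \frac{k}{4 J}$)
$\frac{1}{\left(3138 + \frac{1606}{s{\left(-4,17 \right)}}\right) \frac{1}{C{\left(16,-38 \right)}}} - \frac{3889}{252} = \frac{1}{\left(3138 + \frac{1606}{\left(- \frac{1}{4}\right) 17 \frac{1}{-4}}\right) \frac{1}{29}} - \frac{3889}{252} = \frac{\frac{1}{\frac{1}{29}}}{3138 + \frac{1606}{\left(- \frac{1}{4}\right) 17 \left(- \frac{1}{4}\right)}} - \frac{3889}{252} = \frac{1}{3138 + \frac{1606}{\frac{17}{16}}} \cdot 29 - \frac{3889}{252} = \frac{1}{3138 + 1606 \cdot \frac{16}{17}} \cdot 29 - \frac{3889}{252} = \frac{1}{3138 + \frac{25696}{17}} \cdot 29 - \frac{3889}{252} = \frac{1}{\frac{79042}{17}} \cdot 29 - \frac{3889}{252} = \frac{17}{79042} \cdot 29 - \frac{3889}{252} = \frac{493}{79042} - \frac{3889}{252} = - \frac{153635051}{9959292}$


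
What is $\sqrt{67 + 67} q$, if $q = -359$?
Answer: $- 359 \sqrt{134} \approx -4155.7$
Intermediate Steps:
$\sqrt{67 + 67} q = \sqrt{67 + 67} \left(-359\right) = \sqrt{134} \left(-359\right) = - 359 \sqrt{134}$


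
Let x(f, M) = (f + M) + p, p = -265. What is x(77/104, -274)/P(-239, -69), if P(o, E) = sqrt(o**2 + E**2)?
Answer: -55979*sqrt(61882)/6435728 ≈ -2.1638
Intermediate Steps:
P(o, E) = sqrt(E**2 + o**2)
x(f, M) = -265 + M + f (x(f, M) = (f + M) - 265 = (M + f) - 265 = -265 + M + f)
x(77/104, -274)/P(-239, -69) = (-265 - 274 + 77/104)/(sqrt((-69)**2 + (-239)**2)) = (-265 - 274 + 77*(1/104))/(sqrt(4761 + 57121)) = (-265 - 274 + 77/104)/(sqrt(61882)) = -55979*sqrt(61882)/6435728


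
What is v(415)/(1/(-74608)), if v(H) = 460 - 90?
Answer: -27604960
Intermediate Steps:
v(H) = 370
v(415)/(1/(-74608)) = 370/(1/(-74608)) = 370/(-1/74608) = 370*(-74608) = -27604960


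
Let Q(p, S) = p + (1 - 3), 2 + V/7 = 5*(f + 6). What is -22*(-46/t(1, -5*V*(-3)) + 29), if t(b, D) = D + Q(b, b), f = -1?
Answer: -769560/1207 ≈ -637.58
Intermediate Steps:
V = 161 (V = -14 + 7*(5*(-1 + 6)) = -14 + 7*(5*5) = -14 + 7*25 = -14 + 175 = 161)
Q(p, S) = -2 + p (Q(p, S) = p - 2 = -2 + p)
t(b, D) = -2 + D + b (t(b, D) = D + (-2 + b) = -2 + D + b)
-22*(-46/t(1, -5*V*(-3)) + 29) = -22*(-46/(-2 - 5*161*(-3) + 1) + 29) = -22*(-46/(-2 - 805*(-3) + 1) + 29) = -22*(-46/(-2 + 2415 + 1) + 29) = -22*(-46/2414 + 29) = -22*(-46*1/2414 + 29) = -22*(-23/1207 + 29) = -22*34980/1207 = -769560/1207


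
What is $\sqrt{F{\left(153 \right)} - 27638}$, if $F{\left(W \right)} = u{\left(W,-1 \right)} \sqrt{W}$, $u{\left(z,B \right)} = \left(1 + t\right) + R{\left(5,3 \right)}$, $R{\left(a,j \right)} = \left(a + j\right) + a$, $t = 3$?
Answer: $\sqrt{-27638 + 51 \sqrt{17}} \approx 165.61 i$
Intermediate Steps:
$R{\left(a,j \right)} = j + 2 a$
$u{\left(z,B \right)} = 17$ ($u{\left(z,B \right)} = \left(1 + 3\right) + \left(3 + 2 \cdot 5\right) = 4 + \left(3 + 10\right) = 4 + 13 = 17$)
$F{\left(W \right)} = 17 \sqrt{W}$
$\sqrt{F{\left(153 \right)} - 27638} = \sqrt{17 \sqrt{153} - 27638} = \sqrt{17 \cdot 3 \sqrt{17} - 27638} = \sqrt{51 \sqrt{17} - 27638} = \sqrt{-27638 + 51 \sqrt{17}}$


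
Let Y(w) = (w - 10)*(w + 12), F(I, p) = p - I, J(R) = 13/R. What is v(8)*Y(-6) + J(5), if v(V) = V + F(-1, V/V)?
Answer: -4787/5 ≈ -957.40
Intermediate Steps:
Y(w) = (-10 + w)*(12 + w)
v(V) = 2 + V (v(V) = V + (V/V - 1*(-1)) = V + (1 + 1) = V + 2 = 2 + V)
v(8)*Y(-6) + J(5) = (2 + 8)*(-120 + (-6)**2 + 2*(-6)) + 13/5 = 10*(-120 + 36 - 12) + 13*(1/5) = 10*(-96) + 13/5 = -960 + 13/5 = -4787/5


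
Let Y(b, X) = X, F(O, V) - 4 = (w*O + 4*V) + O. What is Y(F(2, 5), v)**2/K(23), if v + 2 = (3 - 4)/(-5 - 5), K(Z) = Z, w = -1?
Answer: 361/2300 ≈ 0.15696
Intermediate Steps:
F(O, V) = 4 + 4*V (F(O, V) = 4 + ((-O + 4*V) + O) = 4 + 4*V)
v = -19/10 (v = -2 + (3 - 4)/(-5 - 5) = -2 - 1/(-10) = -2 - 1*(-1/10) = -2 + 1/10 = -19/10 ≈ -1.9000)
Y(F(2, 5), v)**2/K(23) = (-19/10)**2/23 = (361/100)*(1/23) = 361/2300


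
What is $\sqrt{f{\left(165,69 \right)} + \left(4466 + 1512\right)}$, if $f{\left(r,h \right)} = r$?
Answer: $\sqrt{6143} \approx 78.377$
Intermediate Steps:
$\sqrt{f{\left(165,69 \right)} + \left(4466 + 1512\right)} = \sqrt{165 + \left(4466 + 1512\right)} = \sqrt{165 + 5978} = \sqrt{6143}$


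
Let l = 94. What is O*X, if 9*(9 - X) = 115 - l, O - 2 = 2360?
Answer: 47240/3 ≈ 15747.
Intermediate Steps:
O = 2362 (O = 2 + 2360 = 2362)
X = 20/3 (X = 9 - (115 - 1*94)/9 = 9 - (115 - 94)/9 = 9 - 1/9*21 = 9 - 7/3 = 20/3 ≈ 6.6667)
O*X = 2362*(20/3) = 47240/3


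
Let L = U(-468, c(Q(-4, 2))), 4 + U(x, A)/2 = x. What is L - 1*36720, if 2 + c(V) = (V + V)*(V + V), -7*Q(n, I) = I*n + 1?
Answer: -37664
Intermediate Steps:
Q(n, I) = -⅐ - I*n/7 (Q(n, I) = -(I*n + 1)/7 = -(1 + I*n)/7 = -⅐ - I*n/7)
c(V) = -2 + 4*V² (c(V) = -2 + (V + V)*(V + V) = -2 + (2*V)*(2*V) = -2 + 4*V²)
U(x, A) = -8 + 2*x
L = -944 (L = -8 + 2*(-468) = -8 - 936 = -944)
L - 1*36720 = -944 - 1*36720 = -944 - 36720 = -37664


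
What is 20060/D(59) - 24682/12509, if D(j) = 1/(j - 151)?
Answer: -3297947766/1787 ≈ -1.8455e+6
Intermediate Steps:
D(j) = 1/(-151 + j)
20060/D(59) - 24682/12509 = 20060/(1/(-151 + 59)) - 24682/12509 = 20060/(1/(-92)) - 24682*1/12509 = 20060/(-1/92) - 3526/1787 = 20060*(-92) - 3526/1787 = -1845520 - 3526/1787 = -3297947766/1787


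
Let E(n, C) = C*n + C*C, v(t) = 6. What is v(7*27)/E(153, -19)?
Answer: -3/1273 ≈ -0.0023566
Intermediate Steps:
E(n, C) = C² + C*n (E(n, C) = C*n + C² = C² + C*n)
v(7*27)/E(153, -19) = 6/((-19*(-19 + 153))) = 6/((-19*134)) = 6/(-2546) = 6*(-1/2546) = -3/1273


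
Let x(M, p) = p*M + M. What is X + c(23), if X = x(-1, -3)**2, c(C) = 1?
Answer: 5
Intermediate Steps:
x(M, p) = M + M*p (x(M, p) = M*p + M = M + M*p)
X = 4 (X = (-(1 - 3))**2 = (-1*(-2))**2 = 2**2 = 4)
X + c(23) = 4 + 1 = 5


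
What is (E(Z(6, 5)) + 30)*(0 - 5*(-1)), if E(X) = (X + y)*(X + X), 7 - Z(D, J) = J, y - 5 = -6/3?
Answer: 250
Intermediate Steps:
y = 3 (y = 5 - 6/3 = 5 - 6*⅓ = 5 - 2 = 3)
Z(D, J) = 7 - J
E(X) = 2*X*(3 + X) (E(X) = (X + 3)*(X + X) = (3 + X)*(2*X) = 2*X*(3 + X))
(E(Z(6, 5)) + 30)*(0 - 5*(-1)) = (2*(7 - 1*5)*(3 + (7 - 1*5)) + 30)*(0 - 5*(-1)) = (2*(7 - 5)*(3 + (7 - 5)) + 30)*(0 + 5) = (2*2*(3 + 2) + 30)*5 = (2*2*5 + 30)*5 = (20 + 30)*5 = 50*5 = 250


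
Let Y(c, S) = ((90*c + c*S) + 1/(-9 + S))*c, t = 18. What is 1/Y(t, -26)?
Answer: 35/725742 ≈ 4.8227e-5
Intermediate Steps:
Y(c, S) = c*(1/(-9 + S) + 90*c + S*c) (Y(c, S) = ((90*c + S*c) + 1/(-9 + S))*c = (1/(-9 + S) + 90*c + S*c)*c = c*(1/(-9 + S) + 90*c + S*c))
1/Y(t, -26) = 1/(18*(1 - 810*18 + 18*(-26)² + 81*(-26)*18)/(-9 - 26)) = 1/(18*(1 - 14580 + 18*676 - 37908)/(-35)) = 1/(18*(-1/35)*(1 - 14580 + 12168 - 37908)) = 1/(18*(-1/35)*(-40319)) = 1/(725742/35) = 35/725742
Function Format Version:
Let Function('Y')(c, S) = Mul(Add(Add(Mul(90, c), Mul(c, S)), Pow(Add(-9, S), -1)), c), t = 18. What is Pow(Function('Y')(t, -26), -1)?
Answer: Rational(35, 725742) ≈ 4.8227e-5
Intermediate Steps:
Function('Y')(c, S) = Mul(c, Add(Pow(Add(-9, S), -1), Mul(90, c), Mul(S, c))) (Function('Y')(c, S) = Mul(Add(Add(Mul(90, c), Mul(S, c)), Pow(Add(-9, S), -1)), c) = Mul(Add(Pow(Add(-9, S), -1), Mul(90, c), Mul(S, c)), c) = Mul(c, Add(Pow(Add(-9, S), -1), Mul(90, c), Mul(S, c))))
Pow(Function('Y')(t, -26), -1) = Pow(Mul(18, Pow(Add(-9, -26), -1), Add(1, Mul(-810, 18), Mul(18, Pow(-26, 2)), Mul(81, -26, 18))), -1) = Pow(Mul(18, Pow(-35, -1), Add(1, -14580, Mul(18, 676), -37908)), -1) = Pow(Mul(18, Rational(-1, 35), Add(1, -14580, 12168, -37908)), -1) = Pow(Mul(18, Rational(-1, 35), -40319), -1) = Pow(Rational(725742, 35), -1) = Rational(35, 725742)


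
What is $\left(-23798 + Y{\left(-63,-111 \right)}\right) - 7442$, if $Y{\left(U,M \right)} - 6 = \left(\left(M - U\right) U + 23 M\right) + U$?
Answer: $-30826$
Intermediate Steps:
$Y{\left(U,M \right)} = 6 + U + 23 M + U \left(M - U\right)$ ($Y{\left(U,M \right)} = 6 + \left(\left(\left(M - U\right) U + 23 M\right) + U\right) = 6 + \left(\left(U \left(M - U\right) + 23 M\right) + U\right) = 6 + \left(\left(23 M + U \left(M - U\right)\right) + U\right) = 6 + \left(U + 23 M + U \left(M - U\right)\right) = 6 + U + 23 M + U \left(M - U\right)$)
$\left(-23798 + Y{\left(-63,-111 \right)}\right) - 7442 = \left(-23798 - -414\right) - 7442 = \left(-23798 + 414\right) - 7442 = -23384 - 7442 = -30826$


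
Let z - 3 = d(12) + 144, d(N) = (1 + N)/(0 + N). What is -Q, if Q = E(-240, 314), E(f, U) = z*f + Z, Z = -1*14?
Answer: 35554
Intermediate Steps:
d(N) = (1 + N)/N
Z = -14
z = 1777/12 (z = 3 + ((1 + 12)/12 + 144) = 3 + ((1/12)*13 + 144) = 3 + (13/12 + 144) = 3 + 1741/12 = 1777/12 ≈ 148.08)
E(f, U) = -14 + 1777*f/12 (E(f, U) = 1777*f/12 - 14 = -14 + 1777*f/12)
Q = -35554 (Q = -14 + (1777/12)*(-240) = -14 - 35540 = -35554)
-Q = -1*(-35554) = 35554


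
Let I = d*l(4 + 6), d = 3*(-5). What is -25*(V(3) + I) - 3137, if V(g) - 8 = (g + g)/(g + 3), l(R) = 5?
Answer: -1487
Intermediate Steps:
d = -15
I = -75 (I = -15*5 = -75)
V(g) = 8 + 2*g/(3 + g) (V(g) = 8 + (g + g)/(g + 3) = 8 + (2*g)/(3 + g) = 8 + 2*g/(3 + g))
-25*(V(3) + I) - 3137 = -25*(2*(12 + 5*3)/(3 + 3) - 75) - 3137 = -25*(2*(12 + 15)/6 - 75) - 3137 = -25*(2*(1/6)*27 - 75) - 3137 = -25*(9 - 75) - 3137 = -25*(-66) - 3137 = 1650 - 3137 = -1487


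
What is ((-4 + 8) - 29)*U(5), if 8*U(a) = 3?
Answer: -75/8 ≈ -9.3750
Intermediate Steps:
U(a) = 3/8 (U(a) = (1/8)*3 = 3/8)
((-4 + 8) - 29)*U(5) = ((-4 + 8) - 29)*(3/8) = (4 - 29)*(3/8) = -25*3/8 = -75/8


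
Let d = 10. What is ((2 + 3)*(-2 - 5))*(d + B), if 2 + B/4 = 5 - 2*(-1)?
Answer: -1050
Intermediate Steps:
B = 20 (B = -8 + 4*(5 - 2*(-1)) = -8 + 4*(5 - 1*(-2)) = -8 + 4*(5 + 2) = -8 + 4*7 = -8 + 28 = 20)
((2 + 3)*(-2 - 5))*(d + B) = ((2 + 3)*(-2 - 5))*(10 + 20) = (5*(-7))*30 = -35*30 = -1050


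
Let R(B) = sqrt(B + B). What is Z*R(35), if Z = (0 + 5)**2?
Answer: 25*sqrt(70) ≈ 209.17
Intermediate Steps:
R(B) = sqrt(2)*sqrt(B) (R(B) = sqrt(2*B) = sqrt(2)*sqrt(B))
Z = 25 (Z = 5**2 = 25)
Z*R(35) = 25*(sqrt(2)*sqrt(35)) = 25*sqrt(70)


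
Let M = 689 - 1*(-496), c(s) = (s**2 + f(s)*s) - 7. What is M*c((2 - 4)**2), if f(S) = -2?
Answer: 1185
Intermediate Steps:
c(s) = -7 + s**2 - 2*s (c(s) = (s**2 - 2*s) - 7 = -7 + s**2 - 2*s)
M = 1185 (M = 689 + 496 = 1185)
M*c((2 - 4)**2) = 1185*(-7 + ((2 - 4)**2)**2 - 2*(2 - 4)**2) = 1185*(-7 + ((-2)**2)**2 - 2*(-2)**2) = 1185*(-7 + 4**2 - 2*4) = 1185*(-7 + 16 - 8) = 1185*1 = 1185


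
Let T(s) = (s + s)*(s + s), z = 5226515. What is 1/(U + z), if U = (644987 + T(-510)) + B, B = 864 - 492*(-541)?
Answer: 1/7178938 ≈ 1.3930e-7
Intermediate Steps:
T(s) = 4*s² (T(s) = (2*s)*(2*s) = 4*s²)
B = 267036 (B = 864 + 266172 = 267036)
U = 1952423 (U = (644987 + 4*(-510)²) + 267036 = (644987 + 4*260100) + 267036 = (644987 + 1040400) + 267036 = 1685387 + 267036 = 1952423)
1/(U + z) = 1/(1952423 + 5226515) = 1/7178938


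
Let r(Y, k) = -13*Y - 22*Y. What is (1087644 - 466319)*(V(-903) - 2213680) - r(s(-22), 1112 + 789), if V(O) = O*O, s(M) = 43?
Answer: -868780727570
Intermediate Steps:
V(O) = O**2
r(Y, k) = -35*Y
(1087644 - 466319)*(V(-903) - 2213680) - r(s(-22), 1112 + 789) = (1087644 - 466319)*((-903)**2 - 2213680) - (-35)*43 = 621325*(815409 - 2213680) - 1*(-1505) = 621325*(-1398271) + 1505 = -868780729075 + 1505 = -868780727570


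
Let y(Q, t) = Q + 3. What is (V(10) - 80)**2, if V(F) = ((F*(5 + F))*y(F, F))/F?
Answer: 13225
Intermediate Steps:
y(Q, t) = 3 + Q
V(F) = (3 + F)*(5 + F) (V(F) = ((F*(5 + F))*(3 + F))/F = (F*(3 + F)*(5 + F))/F = (3 + F)*(5 + F))
(V(10) - 80)**2 = ((3 + 10)*(5 + 10) - 80)**2 = (13*15 - 80)**2 = (195 - 80)**2 = 115**2 = 13225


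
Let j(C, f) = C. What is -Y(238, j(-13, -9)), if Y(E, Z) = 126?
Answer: -126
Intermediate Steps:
-Y(238, j(-13, -9)) = -1*126 = -126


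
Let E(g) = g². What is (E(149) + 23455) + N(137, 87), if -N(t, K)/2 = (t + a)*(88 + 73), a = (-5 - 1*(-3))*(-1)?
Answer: 898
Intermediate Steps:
a = 2 (a = (-5 + 3)*(-1) = -2*(-1) = 2)
N(t, K) = -644 - 322*t (N(t, K) = -2*(t + 2)*(88 + 73) = -2*(2 + t)*161 = -2*(322 + 161*t) = -644 - 322*t)
(E(149) + 23455) + N(137, 87) = (149² + 23455) + (-644 - 322*137) = (22201 + 23455) + (-644 - 44114) = 45656 - 44758 = 898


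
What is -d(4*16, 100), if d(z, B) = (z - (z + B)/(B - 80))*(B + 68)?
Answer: -46872/5 ≈ -9374.4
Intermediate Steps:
d(z, B) = (68 + B)*(z - (B + z)/(-80 + B)) (d(z, B) = (z - (B + z)/(-80 + B))*(68 + B) = (68 + B)*(z - (B + z)/(-80 + B)))
-d(4*16, 100) = -(-1*100² - 22032*16 - 68*100 + (4*16)*100² - 13*100*4*16)/(-80 + 100) = -(-1*10000 - 5508*64 - 6800 + 64*10000 - 13*100*64)/20 = -(-10000 - 352512 - 6800 + 640000 - 83200)/20 = -187488/20 = -1*46872/5 = -46872/5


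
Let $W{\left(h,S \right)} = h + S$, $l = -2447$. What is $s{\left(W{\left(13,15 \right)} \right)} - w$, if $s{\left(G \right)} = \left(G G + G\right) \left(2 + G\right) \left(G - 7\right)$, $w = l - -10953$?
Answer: $503054$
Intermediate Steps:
$W{\left(h,S \right)} = S + h$
$w = 8506$ ($w = -2447 - -10953 = -2447 + 10953 = 8506$)
$s{\left(G \right)} = \left(-7 + G\right) \left(2 + G\right) \left(G + G^{2}\right)$ ($s{\left(G \right)} = \left(G^{2} + G\right) \left(2 + G\right) \left(-7 + G\right) = \left(G + G^{2}\right) \left(2 + G\right) \left(-7 + G\right) = \left(2 + G\right) \left(G + G^{2}\right) \left(-7 + G\right) = \left(-7 + G\right) \left(2 + G\right) \left(G + G^{2}\right)$)
$s{\left(W{\left(13,15 \right)} \right)} - w = \left(15 + 13\right) \left(-14 + \left(15 + 13\right)^{3} - 19 \left(15 + 13\right) - 4 \left(15 + 13\right)^{2}\right) - 8506 = 28 \left(-14 + 28^{3} - 532 - 4 \cdot 28^{2}\right) - 8506 = 28 \left(-14 + 21952 - 532 - 3136\right) - 8506 = 28 \cdot 18270 - 8506 = 511560 - 8506 = 503054$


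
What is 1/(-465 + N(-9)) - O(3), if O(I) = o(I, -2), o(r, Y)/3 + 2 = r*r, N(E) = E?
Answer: -9955/474 ≈ -21.002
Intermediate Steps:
o(r, Y) = -6 + 3*r² (o(r, Y) = -6 + 3*(r*r) = -6 + 3*r²)
O(I) = -6 + 3*I²
1/(-465 + N(-9)) - O(3) = 1/(-465 - 9) - (-6 + 3*3²) = 1/(-474) - (-6 + 3*9) = -1/474 - (-6 + 27) = -1/474 - 1*21 = -1/474 - 21 = -9955/474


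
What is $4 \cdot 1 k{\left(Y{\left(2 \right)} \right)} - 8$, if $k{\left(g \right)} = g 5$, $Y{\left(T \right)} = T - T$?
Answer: $-8$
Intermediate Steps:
$Y{\left(T \right)} = 0$
$k{\left(g \right)} = 5 g$
$4 \cdot 1 k{\left(Y{\left(2 \right)} \right)} - 8 = 4 \cdot 1 \cdot 5 \cdot 0 - 8 = 4 \cdot 0 - 8 = 0 - 8 = -8$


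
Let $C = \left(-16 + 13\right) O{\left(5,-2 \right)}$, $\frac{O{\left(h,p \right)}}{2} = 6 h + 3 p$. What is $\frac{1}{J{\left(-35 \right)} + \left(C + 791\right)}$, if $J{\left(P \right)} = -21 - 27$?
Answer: $\frac{1}{599} \approx 0.0016694$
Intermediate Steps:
$J{\left(P \right)} = -48$ ($J{\left(P \right)} = -21 - 27 = -48$)
$O{\left(h,p \right)} = 6 p + 12 h$ ($O{\left(h,p \right)} = 2 \left(6 h + 3 p\right) = 2 \left(3 p + 6 h\right) = 6 p + 12 h$)
$C = -144$ ($C = \left(-16 + 13\right) \left(6 \left(-2\right) + 12 \cdot 5\right) = - 3 \left(-12 + 60\right) = \left(-3\right) 48 = -144$)
$\frac{1}{J{\left(-35 \right)} + \left(C + 791\right)} = \frac{1}{-48 + \left(-144 + 791\right)} = \frac{1}{-48 + 647} = \frac{1}{599}$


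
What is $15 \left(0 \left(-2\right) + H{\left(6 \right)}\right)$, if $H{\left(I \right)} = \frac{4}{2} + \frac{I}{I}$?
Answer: $45$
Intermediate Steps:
$H{\left(I \right)} = 3$ ($H{\left(I \right)} = 4 \cdot \frac{1}{2} + 1 = 2 + 1 = 3$)
$15 \left(0 \left(-2\right) + H{\left(6 \right)}\right) = 15 \left(0 \left(-2\right) + 3\right) = 15 \left(0 + 3\right) = 15 \cdot 3 = 45$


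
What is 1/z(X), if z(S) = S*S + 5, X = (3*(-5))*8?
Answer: 1/14405 ≈ 6.9420e-5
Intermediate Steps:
X = -120 (X = -15*8 = -120)
z(S) = 5 + S² (z(S) = S² + 5 = 5 + S²)
1/z(X) = 1/(5 + (-120)²) = 1/(5 + 14400) = 1/14405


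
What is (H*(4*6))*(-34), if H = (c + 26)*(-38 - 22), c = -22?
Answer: 195840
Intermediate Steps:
H = -240 (H = (-22 + 26)*(-38 - 22) = 4*(-60) = -240)
(H*(4*6))*(-34) = -960*6*(-34) = -240*24*(-34) = -5760*(-34) = 195840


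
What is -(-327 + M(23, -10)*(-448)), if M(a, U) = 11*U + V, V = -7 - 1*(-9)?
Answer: -48057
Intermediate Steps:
V = 2 (V = -7 + 9 = 2)
M(a, U) = 2 + 11*U (M(a, U) = 11*U + 2 = 2 + 11*U)
-(-327 + M(23, -10)*(-448)) = -(-327 + (2 + 11*(-10))*(-448)) = -(-327 + (2 - 110)*(-448)) = -(-327 - 108*(-448)) = -(-327 + 48384) = -1*48057 = -48057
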